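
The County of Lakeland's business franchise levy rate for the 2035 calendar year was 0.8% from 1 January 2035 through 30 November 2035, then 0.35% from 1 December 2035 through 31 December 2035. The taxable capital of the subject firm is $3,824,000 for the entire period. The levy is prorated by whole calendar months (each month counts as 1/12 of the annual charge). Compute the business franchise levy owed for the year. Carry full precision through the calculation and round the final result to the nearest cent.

$29,158.00

1 January – 30 November 2035: 11 months at 0.8% → $3,824,000 × 0.8% × 11/12 = $28,042.6667
1 December – 31 December 2035: 1 month at 0.35% → $3,824,000 × 0.35% × 1/12 = $1,115.3333
Total = $29,158.0000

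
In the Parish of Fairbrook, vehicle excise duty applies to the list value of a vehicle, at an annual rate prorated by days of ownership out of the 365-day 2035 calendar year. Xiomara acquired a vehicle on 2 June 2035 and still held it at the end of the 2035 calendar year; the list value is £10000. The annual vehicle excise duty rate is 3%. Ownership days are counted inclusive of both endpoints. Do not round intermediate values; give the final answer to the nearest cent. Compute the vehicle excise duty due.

Days held (2 June – 31 December 2035): 213 out of 365
Tax = £10000 × 3% × 213/365 = £175.0685

£175.07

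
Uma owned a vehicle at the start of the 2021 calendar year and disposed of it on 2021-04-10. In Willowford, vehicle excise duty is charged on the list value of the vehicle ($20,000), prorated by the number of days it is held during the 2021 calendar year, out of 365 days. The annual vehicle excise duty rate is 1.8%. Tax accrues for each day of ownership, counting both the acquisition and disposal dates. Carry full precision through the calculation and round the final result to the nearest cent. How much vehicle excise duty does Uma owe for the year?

$98.63

Days held (2021-01-01 to 2021-04-10): 100 out of 365
Tax = $20,000 × 1.8% × 100/365 = $98.6301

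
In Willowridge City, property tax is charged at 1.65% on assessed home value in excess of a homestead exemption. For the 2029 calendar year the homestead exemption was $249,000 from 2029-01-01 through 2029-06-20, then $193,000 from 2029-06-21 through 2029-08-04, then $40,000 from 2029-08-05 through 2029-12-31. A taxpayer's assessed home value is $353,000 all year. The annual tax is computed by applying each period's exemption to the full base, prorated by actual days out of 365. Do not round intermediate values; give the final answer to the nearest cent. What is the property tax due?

2029-01-01 to 2029-06-20: 171 days, exemption $249,000 → ($353,000 − $249,000) × 1.65% × 171/365 = $803.9342
2029-06-21 to 2029-08-04: 45 days, exemption $193,000 → ($353,000 − $193,000) × 1.65% × 45/365 = $325.4795
2029-08-05 to 2029-12-31: 149 days, exemption $40,000 → ($353,000 − $40,000) × 1.65% × 149/365 = $2,108.2479
Total = $3,237.6616

$3,237.66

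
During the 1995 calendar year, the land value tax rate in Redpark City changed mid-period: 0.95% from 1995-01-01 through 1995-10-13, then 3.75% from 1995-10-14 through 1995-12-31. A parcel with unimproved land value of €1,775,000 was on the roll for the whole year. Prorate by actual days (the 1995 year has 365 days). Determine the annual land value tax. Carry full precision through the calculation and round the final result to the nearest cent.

€27,619.49

1995-01-01 to 1995-10-13: 286 days at 0.95% → €1,775,000 × 0.95% × 286/365 = €13,212.8082
1995-10-14 to 1995-12-31: 79 days at 3.75% → €1,775,000 × 3.75% × 79/365 = €14,406.6781
Total = €27,619.4863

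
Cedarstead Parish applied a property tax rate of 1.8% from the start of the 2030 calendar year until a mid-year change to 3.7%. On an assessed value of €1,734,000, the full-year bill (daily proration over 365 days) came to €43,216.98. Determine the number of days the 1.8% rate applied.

Let d = days at the first rate; then 365 − d days at the second rate.
€1,734,000 × [1.8%·d + 3.7%·(365−d)] / 365 = €43,216.98
Solving gives d = 232, so the new rate took effect on 21 Aug 2030.

232 days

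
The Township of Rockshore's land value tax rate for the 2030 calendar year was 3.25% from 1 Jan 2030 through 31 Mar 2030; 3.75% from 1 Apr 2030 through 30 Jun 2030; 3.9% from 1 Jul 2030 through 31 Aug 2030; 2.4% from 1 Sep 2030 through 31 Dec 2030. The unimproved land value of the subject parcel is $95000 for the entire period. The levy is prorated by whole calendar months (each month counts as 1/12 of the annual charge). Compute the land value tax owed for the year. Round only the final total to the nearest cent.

1 Jan – 31 Mar 2030: 3 months at 3.25% → $95000 × 3.25% × 3/12 = $771.8750
1 Apr – 30 Jun 2030: 3 months at 3.75% → $95000 × 3.75% × 3/12 = $890.6250
1 Jul – 31 Aug 2030: 2 months at 3.9% → $95000 × 3.9% × 2/12 = $617.5000
1 Sep – 31 Dec 2030: 4 months at 2.4% → $95000 × 2.4% × 4/12 = $760.0000
Total = $3040.0000

$3040.00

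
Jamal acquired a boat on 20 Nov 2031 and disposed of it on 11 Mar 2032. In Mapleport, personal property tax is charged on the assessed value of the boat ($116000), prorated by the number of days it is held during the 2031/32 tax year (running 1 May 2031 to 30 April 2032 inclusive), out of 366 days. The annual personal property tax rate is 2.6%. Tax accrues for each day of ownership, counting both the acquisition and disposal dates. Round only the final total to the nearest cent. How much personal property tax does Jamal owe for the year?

$931.17

Days held (20 Nov 2031 – 11 Mar 2032): 113 out of 366
Tax = $116000 × 2.6% × 113/366 = $931.1694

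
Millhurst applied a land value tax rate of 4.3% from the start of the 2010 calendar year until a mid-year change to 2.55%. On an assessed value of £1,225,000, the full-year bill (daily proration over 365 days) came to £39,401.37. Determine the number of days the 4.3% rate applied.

Let d = days at the first rate; then 365 − d days at the second rate.
£1,225,000 × [4.3%·d + 2.55%·(365−d)] / 365 = £39,401.37
Solving gives d = 139, so the new rate took effect on 20 May 2010.

139 days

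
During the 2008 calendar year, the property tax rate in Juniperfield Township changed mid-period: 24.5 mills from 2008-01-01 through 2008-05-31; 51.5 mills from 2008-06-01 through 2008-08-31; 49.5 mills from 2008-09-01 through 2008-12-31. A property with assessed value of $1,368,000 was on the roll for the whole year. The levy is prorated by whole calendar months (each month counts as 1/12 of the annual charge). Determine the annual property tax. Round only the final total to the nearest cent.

2008-01-01 to 2008-05-31: 5 months at 24.5 mills → $1,368,000 × 2.45% × 5/12 = $13,965.0000
2008-06-01 to 2008-08-31: 3 months at 51.5 mills → $1,368,000 × 5.15% × 3/12 = $17,613.0000
2008-09-01 to 2008-12-31: 4 months at 49.5 mills → $1,368,000 × 4.95% × 4/12 = $22,572.0000
Total = $54,150.0000

$54,150.00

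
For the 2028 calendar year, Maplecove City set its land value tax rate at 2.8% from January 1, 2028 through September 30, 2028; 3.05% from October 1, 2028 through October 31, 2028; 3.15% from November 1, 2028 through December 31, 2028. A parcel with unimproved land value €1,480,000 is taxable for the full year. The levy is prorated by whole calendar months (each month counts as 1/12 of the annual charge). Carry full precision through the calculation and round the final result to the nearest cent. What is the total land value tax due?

€42,611.67

January 1 – September 30, 2028: 9 months at 2.8% → €1,480,000 × 2.8% × 9/12 = €31,080.0000
October 1 – October 31, 2028: 1 month at 3.05% → €1,480,000 × 3.05% × 1/12 = €3,761.6667
November 1 – December 31, 2028: 2 months at 3.15% → €1,480,000 × 3.15% × 2/12 = €7,770.0000
Total = €42,611.6667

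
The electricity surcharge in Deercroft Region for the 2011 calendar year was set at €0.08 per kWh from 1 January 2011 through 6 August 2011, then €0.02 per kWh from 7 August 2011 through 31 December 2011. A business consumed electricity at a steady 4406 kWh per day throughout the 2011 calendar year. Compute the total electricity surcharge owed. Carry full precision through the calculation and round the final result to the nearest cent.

1 January – 6 August 2011: 218 days × 4406 kWh/day = 960,508 kWh at €0.08/kWh → €76,840.64
7 August – 31 December 2011: 147 days × 4406 kWh/day = 647,682 kWh at €0.02/kWh → €12,953.64

€89,794.28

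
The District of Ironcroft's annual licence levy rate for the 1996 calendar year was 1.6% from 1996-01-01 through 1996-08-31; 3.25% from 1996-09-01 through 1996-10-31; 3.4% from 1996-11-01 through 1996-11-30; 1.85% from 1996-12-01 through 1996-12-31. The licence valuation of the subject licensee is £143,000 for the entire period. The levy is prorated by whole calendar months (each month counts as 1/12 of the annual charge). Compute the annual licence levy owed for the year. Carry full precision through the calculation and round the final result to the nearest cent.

1996-01-01 to 1996-08-31: 8 months at 1.6% → £143,000 × 1.6% × 8/12 = £1,525.3333
1996-09-01 to 1996-10-31: 2 months at 3.25% → £143,000 × 3.25% × 2/12 = £774.5833
1996-11-01 to 1996-11-30: 1 month at 3.4% → £143,000 × 3.4% × 1/12 = £405.1667
1996-12-01 to 1996-12-31: 1 month at 1.85% → £143,000 × 1.85% × 1/12 = £220.4583
Total = £2,925.5417

£2,925.54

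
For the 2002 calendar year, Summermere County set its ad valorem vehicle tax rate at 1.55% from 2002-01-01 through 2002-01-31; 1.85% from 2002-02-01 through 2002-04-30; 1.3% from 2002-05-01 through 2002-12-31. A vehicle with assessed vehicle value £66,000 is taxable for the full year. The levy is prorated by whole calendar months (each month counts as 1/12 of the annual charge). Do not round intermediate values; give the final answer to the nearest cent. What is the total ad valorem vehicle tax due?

2002-01-01 to 2002-01-31: 1 month at 1.55% → £66,000 × 1.55% × 1/12 = £85.2500
2002-02-01 to 2002-04-30: 3 months at 1.85% → £66,000 × 1.85% × 3/12 = £305.2500
2002-05-01 to 2002-12-31: 8 months at 1.3% → £66,000 × 1.3% × 8/12 = £572.0000
Total = £962.5000

£962.50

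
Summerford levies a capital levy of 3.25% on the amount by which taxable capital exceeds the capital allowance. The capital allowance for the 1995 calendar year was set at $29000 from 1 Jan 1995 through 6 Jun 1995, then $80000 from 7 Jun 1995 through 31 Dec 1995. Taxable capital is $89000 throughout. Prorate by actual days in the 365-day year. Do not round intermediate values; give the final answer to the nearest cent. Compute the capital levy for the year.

$1005.45

1 Jan – 6 Jun 1995: 157 days, exemption $29000 → ($89000 − $29000) × 3.25% × 157/365 = $838.7671
7 Jun – 31 Dec 1995: 208 days, exemption $80000 → ($89000 − $80000) × 3.25% × 208/365 = $166.6849
Total = $1005.4521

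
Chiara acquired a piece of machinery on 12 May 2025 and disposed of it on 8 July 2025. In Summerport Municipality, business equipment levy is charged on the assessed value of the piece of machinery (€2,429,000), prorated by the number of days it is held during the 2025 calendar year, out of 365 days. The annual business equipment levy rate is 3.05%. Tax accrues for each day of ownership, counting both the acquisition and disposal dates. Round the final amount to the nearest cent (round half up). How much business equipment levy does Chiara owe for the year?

Days held (12 May – 8 July 2025): 58 out of 365
Tax = €2,429,000 × 3.05% × 58/365 = €11,772.3315

€11,772.33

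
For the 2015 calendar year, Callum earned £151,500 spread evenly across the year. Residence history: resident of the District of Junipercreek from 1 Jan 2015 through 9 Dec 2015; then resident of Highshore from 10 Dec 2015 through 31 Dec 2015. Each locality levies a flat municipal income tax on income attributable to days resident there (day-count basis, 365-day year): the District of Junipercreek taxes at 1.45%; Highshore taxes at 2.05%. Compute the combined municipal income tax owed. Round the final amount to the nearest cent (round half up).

The District of Junipercreek, 1 Jan – 9 Dec 2015: 343 days → £151,500 × 1.45% × 343/365 = £2,064.3432
Highshore, 10 Dec – 31 Dec 2015: 22 days → £151,500 × 2.05% × 22/365 = £187.1959
Total = £2,251.5390

£2,251.54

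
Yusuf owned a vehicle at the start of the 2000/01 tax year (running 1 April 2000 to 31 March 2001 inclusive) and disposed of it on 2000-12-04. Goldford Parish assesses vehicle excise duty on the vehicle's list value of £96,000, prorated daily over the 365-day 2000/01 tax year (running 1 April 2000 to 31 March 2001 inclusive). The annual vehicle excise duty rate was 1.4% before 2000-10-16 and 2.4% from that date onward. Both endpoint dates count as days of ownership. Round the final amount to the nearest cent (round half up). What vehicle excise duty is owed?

£1,044.69

2000-04-01 to 2000-10-15: 198 days at 1.4% → £96,000 × 1.4% × 198/365 = £729.0740
2000-10-16 to 2000-12-04: 50 days at 2.4% → £96,000 × 2.4% × 50/365 = £315.6164
Total = £1,044.6904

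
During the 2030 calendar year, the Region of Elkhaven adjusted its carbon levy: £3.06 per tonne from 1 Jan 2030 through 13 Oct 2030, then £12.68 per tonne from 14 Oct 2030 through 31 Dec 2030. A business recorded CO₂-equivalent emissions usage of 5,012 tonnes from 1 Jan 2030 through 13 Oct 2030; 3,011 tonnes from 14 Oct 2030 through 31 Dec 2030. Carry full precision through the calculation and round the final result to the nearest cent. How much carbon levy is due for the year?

£53,516.20

1 Jan – 13 Oct 2030: 5,012 tonnes at £3.06/tonne → £15,336.72
14 Oct – 31 Dec 2030: 3,011 tonnes at £12.68/tonne → £38,179.48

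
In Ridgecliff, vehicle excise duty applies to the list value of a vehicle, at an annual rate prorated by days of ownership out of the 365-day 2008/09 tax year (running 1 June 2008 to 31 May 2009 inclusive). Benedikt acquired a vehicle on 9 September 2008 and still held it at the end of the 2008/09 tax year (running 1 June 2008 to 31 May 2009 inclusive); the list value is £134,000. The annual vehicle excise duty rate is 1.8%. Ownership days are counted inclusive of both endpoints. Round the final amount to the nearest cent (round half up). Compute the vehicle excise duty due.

Days held (9 September 2008 – 31 May 2009): 265 out of 365
Tax = £134,000 × 1.8% × 265/365 = £1,751.1781

£1,751.18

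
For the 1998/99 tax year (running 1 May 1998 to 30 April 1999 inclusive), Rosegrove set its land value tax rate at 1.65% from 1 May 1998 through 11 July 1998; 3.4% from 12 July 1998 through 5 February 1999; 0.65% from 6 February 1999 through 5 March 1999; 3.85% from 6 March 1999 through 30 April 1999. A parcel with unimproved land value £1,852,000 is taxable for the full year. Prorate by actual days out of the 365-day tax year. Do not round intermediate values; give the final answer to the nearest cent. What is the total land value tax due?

£53,946.48

1 May – 11 July 1998: 72 days at 1.65% → £1,852,000 × 1.65% × 72/365 = £6,027.8795
12 July 1998 – 5 February 1999: 209 days at 3.4% → £1,852,000 × 3.4% × 209/365 = £36,055.6493
6 February – 5 March 1999: 28 days at 0.65% → £1,852,000 × 0.65% × 28/365 = £923.4630
6 March – 30 April 1999: 56 days at 3.85% → £1,852,000 × 3.85% × 56/365 = £10,939.4849
Total = £53,946.4767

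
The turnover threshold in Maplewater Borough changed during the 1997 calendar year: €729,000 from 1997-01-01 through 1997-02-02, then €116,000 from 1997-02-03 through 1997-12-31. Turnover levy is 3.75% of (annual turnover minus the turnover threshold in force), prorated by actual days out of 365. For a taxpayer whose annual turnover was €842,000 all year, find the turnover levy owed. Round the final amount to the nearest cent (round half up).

€25,146.68

1997-01-01 to 1997-02-02: 33 days, exemption €729,000 → (€842,000 − €729,000) × 3.75% × 33/365 = €383.1164
1997-02-03 to 1997-12-31: 332 days, exemption €116,000 → (€842,000 − €116,000) × 3.75% × 332/365 = €24,763.5616
Total = €25,146.6781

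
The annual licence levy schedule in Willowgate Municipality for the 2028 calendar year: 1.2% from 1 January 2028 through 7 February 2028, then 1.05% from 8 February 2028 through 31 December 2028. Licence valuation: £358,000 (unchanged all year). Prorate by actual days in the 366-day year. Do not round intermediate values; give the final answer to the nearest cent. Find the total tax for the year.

£3,814.75

1 January – 7 February 2028: 38 days at 1.2% → £358,000 × 1.2% × 38/366 = £446.0328
8 February – 31 December 2028: 328 days at 1.05% → £358,000 × 1.05% × 328/366 = £3,368.7213
Total = £3,814.7541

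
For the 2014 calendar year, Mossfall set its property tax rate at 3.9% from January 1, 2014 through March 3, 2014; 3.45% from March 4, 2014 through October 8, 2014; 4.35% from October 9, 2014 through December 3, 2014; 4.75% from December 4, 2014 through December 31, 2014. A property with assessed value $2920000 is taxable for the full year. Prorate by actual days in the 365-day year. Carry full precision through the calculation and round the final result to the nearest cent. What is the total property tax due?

January 1 – March 3, 2014: 62 days at 3.9% → $2920000 × 3.9% × 62/365 = $19344.0000
March 4 – October 8, 2014: 219 days at 3.45% → $2920000 × 3.45% × 219/365 = $60444.0000
October 9 – December 3, 2014: 56 days at 4.35% → $2920000 × 4.35% × 56/365 = $19488.0000
December 4 – December 31, 2014: 28 days at 4.75% → $2920000 × 4.75% × 28/365 = $10640.0000
Total = $109916.0000

$109916.00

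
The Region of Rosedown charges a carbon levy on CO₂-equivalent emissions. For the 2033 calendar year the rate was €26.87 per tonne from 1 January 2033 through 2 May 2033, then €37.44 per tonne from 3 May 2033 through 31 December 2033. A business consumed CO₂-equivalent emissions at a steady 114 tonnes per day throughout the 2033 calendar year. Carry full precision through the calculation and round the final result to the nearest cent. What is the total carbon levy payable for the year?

1 January – 2 May 2033: 122 days × 114 tonnes/day = 13,908 tonnes at €26.87/tonne → €373707.96
3 May – 31 December 2033: 243 days × 114 tonnes/day = 27,702 tonnes at €37.44/tonne → €1037162.88

€1410870.84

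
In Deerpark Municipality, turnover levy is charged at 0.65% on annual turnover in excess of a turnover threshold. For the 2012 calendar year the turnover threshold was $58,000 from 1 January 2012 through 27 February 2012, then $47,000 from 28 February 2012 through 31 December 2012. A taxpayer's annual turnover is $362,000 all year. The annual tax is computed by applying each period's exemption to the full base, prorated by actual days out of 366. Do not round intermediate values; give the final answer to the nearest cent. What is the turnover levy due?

$2,036.17

1 January – 27 February 2012: 58 days, exemption $58,000 → ($362,000 − $58,000) × 0.65% × 58/366 = $313.1366
28 February – 31 December 2012: 308 days, exemption $47,000 → ($362,000 − $47,000) × 0.65% × 308/366 = $1,723.0328
Total = $2,036.1694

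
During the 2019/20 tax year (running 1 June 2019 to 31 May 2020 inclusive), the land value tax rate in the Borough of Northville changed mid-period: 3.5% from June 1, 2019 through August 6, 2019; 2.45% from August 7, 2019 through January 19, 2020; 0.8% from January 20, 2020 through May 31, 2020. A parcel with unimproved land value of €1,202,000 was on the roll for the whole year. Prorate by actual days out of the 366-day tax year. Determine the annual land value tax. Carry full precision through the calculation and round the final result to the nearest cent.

€24,552.33

June 1 – August 6, 2019: 67 days at 3.5% → €1,202,000 × 3.5% × 67/366 = €7,701.3388
August 7, 2019 – January 19, 2020: 166 days at 2.45% → €1,202,000 × 2.45% × 166/366 = €13,356.6503
January 20 – May 31, 2020: 133 days at 0.8% → €1,202,000 × 0.8% × 133/366 = €3,494.3388
Total = €24,552.3279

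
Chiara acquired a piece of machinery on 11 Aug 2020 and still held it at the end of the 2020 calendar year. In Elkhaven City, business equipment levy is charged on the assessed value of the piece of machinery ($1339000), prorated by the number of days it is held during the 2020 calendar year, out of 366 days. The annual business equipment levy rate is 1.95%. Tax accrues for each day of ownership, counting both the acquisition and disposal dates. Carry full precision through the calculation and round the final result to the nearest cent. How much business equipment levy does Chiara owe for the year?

Days held (11 Aug – 31 Dec 2020): 143 out of 366
Tax = $1339000 × 1.95% × 143/366 = $10201.6434

$10201.64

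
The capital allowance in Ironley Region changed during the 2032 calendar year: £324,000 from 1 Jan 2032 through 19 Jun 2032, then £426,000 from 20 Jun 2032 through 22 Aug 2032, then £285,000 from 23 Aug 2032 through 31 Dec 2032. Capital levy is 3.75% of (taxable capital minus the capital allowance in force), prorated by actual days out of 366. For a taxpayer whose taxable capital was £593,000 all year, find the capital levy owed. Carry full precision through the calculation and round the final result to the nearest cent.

£9,942.11

1 Jan – 19 Jun 2032: 171 days, exemption £324,000 → (£593,000 − £324,000) × 3.75% × 171/366 = £4,713.0123
20 Jun – 22 Aug 2032: 64 days, exemption £426,000 → (£593,000 − £426,000) × 3.75% × 64/366 = £1,095.0820
23 Aug – 31 Dec 2032: 131 days, exemption £285,000 → (£593,000 − £285,000) × 3.75% × 131/366 = £4,134.0164
Total = £9,942.1107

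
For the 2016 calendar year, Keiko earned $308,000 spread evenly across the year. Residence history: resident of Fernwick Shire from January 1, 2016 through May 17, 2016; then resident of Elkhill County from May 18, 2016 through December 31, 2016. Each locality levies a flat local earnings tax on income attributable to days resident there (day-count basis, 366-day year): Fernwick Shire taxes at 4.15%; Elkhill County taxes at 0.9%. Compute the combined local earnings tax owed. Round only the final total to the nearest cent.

Fernwick Shire, January 1 – May 17, 2016: 138 days → $308,000 × 4.15% × 138/366 = $4,819.4426
Elkhill County, May 18 – December 31, 2016: 228 days → $308,000 × 0.9% × 228/366 = $1,726.8197
Total = $6,546.2623

$6,546.26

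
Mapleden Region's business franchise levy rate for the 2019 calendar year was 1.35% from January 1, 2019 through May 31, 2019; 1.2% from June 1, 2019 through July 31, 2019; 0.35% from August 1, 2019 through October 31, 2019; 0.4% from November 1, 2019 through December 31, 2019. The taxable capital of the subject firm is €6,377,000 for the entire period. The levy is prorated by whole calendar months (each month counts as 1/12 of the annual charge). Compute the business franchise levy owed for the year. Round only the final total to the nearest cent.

€58,455.83

January 1 – May 31, 2019: 5 months at 1.35% → €6,377,000 × 1.35% × 5/12 = €35,870.6250
June 1 – July 31, 2019: 2 months at 1.2% → €6,377,000 × 1.2% × 2/12 = €12,754.0000
August 1 – October 31, 2019: 3 months at 0.35% → €6,377,000 × 0.35% × 3/12 = €5,579.8750
November 1 – December 31, 2019: 2 months at 0.4% → €6,377,000 × 0.4% × 2/12 = €4,251.3333
Total = €58,455.8333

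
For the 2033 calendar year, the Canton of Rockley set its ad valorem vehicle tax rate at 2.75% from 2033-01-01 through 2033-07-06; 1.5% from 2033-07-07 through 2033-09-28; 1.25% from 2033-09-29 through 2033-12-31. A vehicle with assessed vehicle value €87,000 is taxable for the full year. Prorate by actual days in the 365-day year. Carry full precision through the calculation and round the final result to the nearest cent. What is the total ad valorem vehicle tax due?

2033-01-01 to 2033-07-06: 187 days at 2.75% → €87,000 × 2.75% × 187/365 = €1,225.7466
2033-07-07 to 2033-09-28: 84 days at 1.5% → €87,000 × 1.5% × 84/365 = €300.3288
2033-09-29 to 2033-12-31: 94 days at 1.25% → €87,000 × 1.25% × 94/365 = €280.0685
Total = €1,806.1438

€1,806.14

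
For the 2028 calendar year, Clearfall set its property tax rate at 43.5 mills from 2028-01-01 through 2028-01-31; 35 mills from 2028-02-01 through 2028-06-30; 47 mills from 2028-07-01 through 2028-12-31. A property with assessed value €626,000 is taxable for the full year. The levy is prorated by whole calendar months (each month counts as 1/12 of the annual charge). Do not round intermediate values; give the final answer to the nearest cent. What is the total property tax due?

2028-01-01 to 2028-01-31: 1 month at 43.5 mills → €626,000 × 4.35% × 1/12 = €2,269.2500
2028-02-01 to 2028-06-30: 5 months at 35 mills → €626,000 × 3.5% × 5/12 = €9,129.1667
2028-07-01 to 2028-12-31: 6 months at 47 mills → €626,000 × 4.7% × 6/12 = €14,711.0000
Total = €26,109.4167

€26,109.42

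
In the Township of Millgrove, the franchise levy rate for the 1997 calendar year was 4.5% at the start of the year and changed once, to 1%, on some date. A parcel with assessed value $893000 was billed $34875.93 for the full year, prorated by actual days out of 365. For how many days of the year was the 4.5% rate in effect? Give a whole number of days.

303 days

Let d = days at the first rate; then 365 − d days at the second rate.
$893000 × [4.5%·d + 1%·(365−d)] / 365 = $34875.93
Solving gives d = 303, so the new rate took effect on 31 Oct 1997.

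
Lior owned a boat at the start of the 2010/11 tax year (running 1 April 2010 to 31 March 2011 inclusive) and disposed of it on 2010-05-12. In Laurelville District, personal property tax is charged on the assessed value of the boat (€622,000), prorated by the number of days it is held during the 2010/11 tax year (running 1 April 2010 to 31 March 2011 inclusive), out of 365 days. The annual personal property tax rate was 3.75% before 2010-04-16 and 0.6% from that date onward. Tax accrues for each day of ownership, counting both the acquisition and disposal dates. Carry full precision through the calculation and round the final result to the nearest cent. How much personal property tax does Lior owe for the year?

€1,234.63

2010-04-01 to 2010-04-15: 15 days at 3.75% → €622,000 × 3.75% × 15/365 = €958.5616
2010-04-16 to 2010-05-12: 27 days at 0.6% → €622,000 × 0.6% × 27/365 = €276.0658
Total = €1,234.6274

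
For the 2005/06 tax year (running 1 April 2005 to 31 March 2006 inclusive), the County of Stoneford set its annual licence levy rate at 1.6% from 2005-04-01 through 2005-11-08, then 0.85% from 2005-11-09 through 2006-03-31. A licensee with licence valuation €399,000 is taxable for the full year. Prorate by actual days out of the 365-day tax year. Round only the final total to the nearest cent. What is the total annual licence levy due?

2005-04-01 to 2005-11-08: 222 days at 1.6% → €399,000 × 1.6% × 222/365 = €3,882.8712
2005-11-09 to 2006-03-31: 143 days at 0.85% → €399,000 × 0.85% × 143/365 = €1,328.7247
Total = €5,211.5959

€5,211.60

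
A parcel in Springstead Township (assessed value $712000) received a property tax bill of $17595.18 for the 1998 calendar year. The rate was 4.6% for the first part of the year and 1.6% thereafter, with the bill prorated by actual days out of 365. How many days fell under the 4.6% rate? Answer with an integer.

106 days

Let d = days at the first rate; then 365 − d days at the second rate.
$712000 × [4.6%·d + 1.6%·(365−d)] / 365 = $17595.18
Solving gives d = 106, so the new rate took effect on April 17, 1998.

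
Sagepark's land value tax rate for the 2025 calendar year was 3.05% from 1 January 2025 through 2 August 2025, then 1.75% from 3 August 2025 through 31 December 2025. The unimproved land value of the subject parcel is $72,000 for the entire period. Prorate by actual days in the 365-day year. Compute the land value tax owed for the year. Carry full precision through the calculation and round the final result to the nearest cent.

$1,808.78

1 January – 2 August 2025: 214 days at 3.05% → $72,000 × 3.05% × 214/365 = $1,287.5178
3 August – 31 December 2025: 151 days at 1.75% → $72,000 × 1.75% × 151/365 = $521.2603
Total = $1,808.7781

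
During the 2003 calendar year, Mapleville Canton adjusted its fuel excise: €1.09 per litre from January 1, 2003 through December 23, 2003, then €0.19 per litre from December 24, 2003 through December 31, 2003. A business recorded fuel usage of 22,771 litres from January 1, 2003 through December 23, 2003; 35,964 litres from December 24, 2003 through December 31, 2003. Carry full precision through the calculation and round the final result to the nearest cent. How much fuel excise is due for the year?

€31653.55

January 1 – December 23, 2003: 22,771 litres at €1.09/litre → €24820.39
December 24 – December 31, 2003: 35,964 litres at €0.19/litre → €6833.16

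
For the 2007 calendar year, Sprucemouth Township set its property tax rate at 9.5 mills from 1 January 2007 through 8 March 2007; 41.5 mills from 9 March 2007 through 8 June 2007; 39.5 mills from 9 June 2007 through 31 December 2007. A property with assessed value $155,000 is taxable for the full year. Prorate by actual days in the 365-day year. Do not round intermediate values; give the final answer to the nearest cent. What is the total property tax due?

1 January – 8 March 2007: 67 days at 9.5 mills → $155,000 × 0.95% × 67/365 = $270.2945
9 March – 8 June 2007: 92 days at 41.5 mills → $155,000 × 4.15% × 92/365 = $1,621.3425
9 June – 31 December 2007: 206 days at 39.5 mills → $155,000 × 3.95% × 206/365 = $3,455.4384
Total = $5,347.0753

$5,347.08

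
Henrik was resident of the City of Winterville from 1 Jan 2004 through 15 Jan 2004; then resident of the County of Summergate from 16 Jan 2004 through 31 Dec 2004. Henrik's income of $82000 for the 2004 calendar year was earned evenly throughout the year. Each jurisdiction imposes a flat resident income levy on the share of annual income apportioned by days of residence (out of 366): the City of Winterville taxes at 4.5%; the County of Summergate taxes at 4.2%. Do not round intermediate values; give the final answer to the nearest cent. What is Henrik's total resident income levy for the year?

$3454.08

The City of Winterville, 1 Jan – 15 Jan 2004: 15 days → $82000 × 4.5% × 15/366 = $151.2295
The County of Summergate, 16 Jan – 31 Dec 2004: 351 days → $82000 × 4.2% × 351/366 = $3302.8525
Total = $3454.0820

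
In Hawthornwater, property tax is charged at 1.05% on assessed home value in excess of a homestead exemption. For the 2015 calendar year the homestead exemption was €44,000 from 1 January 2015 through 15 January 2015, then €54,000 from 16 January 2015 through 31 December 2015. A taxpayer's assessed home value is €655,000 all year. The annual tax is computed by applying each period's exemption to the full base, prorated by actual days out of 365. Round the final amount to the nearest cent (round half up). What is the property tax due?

1 January – 15 January 2015: 15 days, exemption €44,000 → (€655,000 − €44,000) × 1.05% × 15/365 = €263.6507
16 January – 31 December 2015: 350 days, exemption €54,000 → (€655,000 − €54,000) × 1.05% × 350/365 = €6,051.1644
Total = €6,314.8151

€6,314.82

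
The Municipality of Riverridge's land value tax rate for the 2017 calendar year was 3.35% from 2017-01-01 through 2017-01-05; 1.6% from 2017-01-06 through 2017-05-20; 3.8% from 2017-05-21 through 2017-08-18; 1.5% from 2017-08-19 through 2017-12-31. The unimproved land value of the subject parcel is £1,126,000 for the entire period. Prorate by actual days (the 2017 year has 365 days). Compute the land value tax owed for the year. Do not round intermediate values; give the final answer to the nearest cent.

2017-01-01 to 2017-01-05: 5 days at 3.35% → £1,126,000 × 3.35% × 5/365 = £516.7260
2017-01-06 to 2017-05-20: 135 days at 1.6% → £1,126,000 × 1.6% × 135/365 = £6,663.4521
2017-05-21 to 2017-08-18: 90 days at 3.8% → £1,126,000 × 3.8% × 90/365 = £10,550.4658
2017-08-19 to 2017-12-31: 135 days at 1.5% → £1,126,000 × 1.5% × 135/365 = £6,246.9863
Total = £23,977.6301

£23,977.63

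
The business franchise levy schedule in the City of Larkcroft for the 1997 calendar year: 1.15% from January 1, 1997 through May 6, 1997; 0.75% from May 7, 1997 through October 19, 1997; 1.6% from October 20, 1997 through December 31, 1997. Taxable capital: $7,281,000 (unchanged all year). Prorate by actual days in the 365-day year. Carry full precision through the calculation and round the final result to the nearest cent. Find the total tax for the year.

$77,038.96

January 1 – May 6, 1997: 126 days at 1.15% → $7,281,000 × 1.15% × 126/365 = $28,904.5726
May 7 – October 19, 1997: 166 days at 0.75% → $7,281,000 × 0.75% × 166/365 = $24,835.1918
October 20 – December 31, 1997: 73 days at 1.6% → $7,281,000 × 1.6% × 73/365 = $23,299.2000
Total = $77,038.9644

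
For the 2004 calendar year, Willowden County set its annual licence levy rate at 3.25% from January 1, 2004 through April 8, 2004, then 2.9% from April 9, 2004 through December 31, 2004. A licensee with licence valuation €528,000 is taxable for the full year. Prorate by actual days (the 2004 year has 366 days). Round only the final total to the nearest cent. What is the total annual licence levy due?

€15,811.87

January 1 – April 8, 2004: 99 days at 3.25% → €528,000 × 3.25% × 99/366 = €4,641.6393
April 9 – December 31, 2004: 267 days at 2.9% → €528,000 × 2.9% × 267/366 = €11,170.2295
Total = €15,811.8689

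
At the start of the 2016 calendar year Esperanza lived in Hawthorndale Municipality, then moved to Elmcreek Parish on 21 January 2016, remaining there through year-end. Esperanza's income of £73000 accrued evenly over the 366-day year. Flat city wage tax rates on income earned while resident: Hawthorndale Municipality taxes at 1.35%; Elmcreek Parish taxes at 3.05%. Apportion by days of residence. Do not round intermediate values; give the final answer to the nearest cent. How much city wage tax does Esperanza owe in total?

£2158.69

Hawthorndale Municipality, 1 January – 20 January 2016: 20 days → £73000 × 1.35% × 20/366 = £53.8525
Elmcreek Parish, 21 January – 31 December 2016: 346 days → £73000 × 3.05% × 346/366 = £2104.8333
Total = £2158.6858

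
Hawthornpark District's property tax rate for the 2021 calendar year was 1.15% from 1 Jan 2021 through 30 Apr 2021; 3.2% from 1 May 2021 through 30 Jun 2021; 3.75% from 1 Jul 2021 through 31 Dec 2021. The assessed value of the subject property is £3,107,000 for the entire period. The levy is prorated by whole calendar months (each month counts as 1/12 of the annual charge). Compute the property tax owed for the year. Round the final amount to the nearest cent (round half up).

£86,737.08

1 Jan – 30 Apr 2021: 4 months at 1.15% → £3,107,000 × 1.15% × 4/12 = £11,910.1667
1 May – 30 Jun 2021: 2 months at 3.2% → £3,107,000 × 3.2% × 2/12 = £16,570.6667
1 Jul – 31 Dec 2021: 6 months at 3.75% → £3,107,000 × 3.75% × 6/12 = £58,256.2500
Total = £86,737.0833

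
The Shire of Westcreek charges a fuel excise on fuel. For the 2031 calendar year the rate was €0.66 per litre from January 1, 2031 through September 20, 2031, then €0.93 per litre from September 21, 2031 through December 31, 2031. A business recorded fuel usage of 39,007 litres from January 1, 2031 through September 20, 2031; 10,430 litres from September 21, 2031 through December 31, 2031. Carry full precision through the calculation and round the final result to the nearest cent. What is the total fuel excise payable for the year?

€35,444.52

January 1 – September 20, 2031: 39,007 litres at €0.66/litre → €25,744.62
September 21 – December 31, 2031: 10,430 litres at €0.93/litre → €9,699.90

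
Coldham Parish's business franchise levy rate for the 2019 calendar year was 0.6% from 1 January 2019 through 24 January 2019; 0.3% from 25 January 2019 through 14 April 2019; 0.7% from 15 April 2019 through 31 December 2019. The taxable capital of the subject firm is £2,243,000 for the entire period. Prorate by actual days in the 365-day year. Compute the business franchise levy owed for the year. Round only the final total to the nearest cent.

£13,587.05

1 January – 24 January 2019: 24 days at 0.6% → £2,243,000 × 0.6% × 24/365 = £884.9096
25 January – 14 April 2019: 80 days at 0.3% → £2,243,000 × 0.3% × 80/365 = £1,474.8493
15 April – 31 December 2019: 261 days at 0.7% → £2,243,000 × 0.7% × 261/365 = £11,227.2904
Total = £13,587.0493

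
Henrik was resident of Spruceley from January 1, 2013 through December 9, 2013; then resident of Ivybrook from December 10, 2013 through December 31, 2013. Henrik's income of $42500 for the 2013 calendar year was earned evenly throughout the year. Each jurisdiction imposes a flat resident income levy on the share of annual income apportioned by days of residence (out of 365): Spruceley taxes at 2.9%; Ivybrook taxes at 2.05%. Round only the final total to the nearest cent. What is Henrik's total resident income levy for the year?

$1210.73

Spruceley, January 1 – December 9, 2013: 343 days → $42500 × 2.9% × 343/365 = $1158.2123
Ivybrook, December 10 – December 31, 2013: 22 days → $42500 × 2.05% × 22/365 = $52.5137
Total = $1210.7260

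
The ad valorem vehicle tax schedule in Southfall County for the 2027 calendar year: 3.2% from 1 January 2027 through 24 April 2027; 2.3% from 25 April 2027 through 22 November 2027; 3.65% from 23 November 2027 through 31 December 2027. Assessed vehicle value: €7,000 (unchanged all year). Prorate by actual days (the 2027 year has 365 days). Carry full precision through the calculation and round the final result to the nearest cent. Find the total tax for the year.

€190.77

1 January – 24 April 2027: 114 days at 3.2% → €7,000 × 3.2% × 114/365 = €69.9616
25 April – 22 November 2027: 212 days at 2.3% → €7,000 × 2.3% × 212/365 = €93.5123
23 November – 31 December 2027: 39 days at 3.65% → €7,000 × 3.65% × 39/365 = €27.3000
Total = €190.7740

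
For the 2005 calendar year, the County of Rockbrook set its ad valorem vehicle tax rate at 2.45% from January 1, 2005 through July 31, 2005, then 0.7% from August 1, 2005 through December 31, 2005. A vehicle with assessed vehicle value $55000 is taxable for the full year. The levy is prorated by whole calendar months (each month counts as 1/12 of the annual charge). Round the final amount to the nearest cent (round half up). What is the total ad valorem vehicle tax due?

$946.46

January 1 – July 31, 2005: 7 months at 2.45% → $55000 × 2.45% × 7/12 = $786.0417
August 1 – December 31, 2005: 5 months at 0.7% → $55000 × 0.7% × 5/12 = $160.4167
Total = $946.4583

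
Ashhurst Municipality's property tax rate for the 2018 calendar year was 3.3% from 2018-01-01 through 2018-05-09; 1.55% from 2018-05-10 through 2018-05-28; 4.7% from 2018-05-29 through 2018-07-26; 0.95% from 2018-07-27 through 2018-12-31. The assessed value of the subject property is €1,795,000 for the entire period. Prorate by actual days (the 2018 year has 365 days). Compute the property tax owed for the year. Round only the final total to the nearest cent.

2018-01-01 to 2018-05-09: 129 days at 3.3% → €1,795,000 × 3.3% × 129/365 = €20,935.1096
2018-05-10 to 2018-05-28: 19 days at 1.55% → €1,795,000 × 1.55% × 19/365 = €1,448.2945
2018-05-29 to 2018-07-26: 59 days at 4.7% → €1,795,000 × 4.7% × 59/365 = €13,637.0822
2018-07-27 to 2018-12-31: 158 days at 0.95% → €1,795,000 × 0.95% × 158/365 = €7,381.6301
Total = €43,402.1164

€43,402.12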